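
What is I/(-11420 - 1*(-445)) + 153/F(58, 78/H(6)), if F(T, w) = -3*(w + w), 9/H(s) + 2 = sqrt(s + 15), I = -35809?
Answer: 832259/285350 - 9*sqrt(21)/52 ≈ 2.1235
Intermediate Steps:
H(s) = 9/(-2 + sqrt(15 + s)) (H(s) = 9/(-2 + sqrt(s + 15)) = 9/(-2 + sqrt(15 + s)))
F(T, w) = -6*w
I/(-11420 - 1*(-445)) + 153/F(58, 78/H(6)) = -35809/(-11420 - 1*(-445)) + 153/((-468/(9/(-2 + sqrt(15 + 6))))) = -35809/(-11420 + 445) + 153/((-468/(9/(-2 + sqrt(21))))) = -35809/(-10975) + 153/((-468*(-2/9 + sqrt(21)/9))) = -35809*(-1/10975) + 153/((-6*(-52/3 + 26*sqrt(21)/3))) = 35809/10975 + 153/(104 - 52*sqrt(21))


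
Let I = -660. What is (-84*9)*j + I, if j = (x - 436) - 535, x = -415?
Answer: 1047156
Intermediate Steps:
j = -1386 (j = (-415 - 436) - 535 = -851 - 535 = -1386)
(-84*9)*j + I = -84*9*(-1386) - 660 = -756*(-1386) - 660 = 1047816 - 660 = 1047156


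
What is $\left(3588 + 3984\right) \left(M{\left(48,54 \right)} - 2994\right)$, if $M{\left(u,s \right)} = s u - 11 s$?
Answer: $-7541712$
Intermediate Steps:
$M{\left(u,s \right)} = - 11 s + s u$
$\left(3588 + 3984\right) \left(M{\left(48,54 \right)} - 2994\right) = \left(3588 + 3984\right) \left(54 \left(-11 + 48\right) - 2994\right) = 7572 \left(54 \cdot 37 - 2994\right) = 7572 \left(1998 - 2994\right) = 7572 \left(-996\right) = -7541712$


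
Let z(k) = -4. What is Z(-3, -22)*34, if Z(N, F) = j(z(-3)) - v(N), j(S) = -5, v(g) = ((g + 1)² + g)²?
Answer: -204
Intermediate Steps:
v(g) = (g + (1 + g)²)² (v(g) = ((1 + g)² + g)² = (g + (1 + g)²)²)
Z(N, F) = -5 - (N + (1 + N)²)²
Z(-3, -22)*34 = (-5 - (-3 + (1 - 3)²)²)*34 = (-5 - (-3 + (-2)²)²)*34 = (-5 - (-3 + 4)²)*34 = (-5 - 1*1²)*34 = (-5 - 1*1)*34 = (-5 - 1)*34 = -6*34 = -204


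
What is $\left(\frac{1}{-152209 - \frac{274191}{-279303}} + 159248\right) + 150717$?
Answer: $\frac{4392426825471979}{14170718712} \approx 3.0997 \cdot 10^{5}$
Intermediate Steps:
$\left(\frac{1}{-152209 - \frac{274191}{-279303}} + 159248\right) + 150717 = \left(\frac{1}{-152209 - - \frac{91397}{93101}} + 159248\right) + 150717 = \left(\frac{1}{-152209 + \frac{91397}{93101}} + 159248\right) + 150717 = \left(\frac{1}{- \frac{14170718712}{93101}} + 159248\right) + 150717 = \left(- \frac{93101}{14170718712} + 159248\right) + 150717 = \frac{2256658613355475}{14170718712} + 150717 = \frac{4392426825471979}{14170718712}$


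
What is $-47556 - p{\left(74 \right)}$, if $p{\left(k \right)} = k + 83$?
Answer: $-47713$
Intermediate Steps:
$p{\left(k \right)} = 83 + k$
$-47556 - p{\left(74 \right)} = -47556 - \left(83 + 74\right) = -47556 - 157 = -47713$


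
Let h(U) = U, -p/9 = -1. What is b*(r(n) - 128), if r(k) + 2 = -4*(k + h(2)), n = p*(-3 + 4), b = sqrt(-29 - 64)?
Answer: -174*I*sqrt(93) ≈ -1678.0*I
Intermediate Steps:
p = 9 (p = -9*(-1) = 9)
b = I*sqrt(93) (b = sqrt(-93) = I*sqrt(93) ≈ 9.6436*I)
n = 9 (n = 9*(-3 + 4) = 9*1 = 9)
r(k) = -10 - 4*k (r(k) = -2 - 4*(k + 2) = -2 - 4*(2 + k) = -2 + (-8 - 4*k) = -10 - 4*k)
b*(r(n) - 128) = (I*sqrt(93))*((-10 - 4*9) - 128) = (I*sqrt(93))*((-10 - 36) - 128) = (I*sqrt(93))*(-46 - 128) = (I*sqrt(93))*(-174) = -174*I*sqrt(93)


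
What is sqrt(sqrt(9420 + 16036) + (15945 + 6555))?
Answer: 2*sqrt(5625 + sqrt(1591)) ≈ 150.53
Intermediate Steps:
sqrt(sqrt(9420 + 16036) + (15945 + 6555)) = sqrt(sqrt(25456) + 22500) = sqrt(4*sqrt(1591) + 22500) = sqrt(22500 + 4*sqrt(1591))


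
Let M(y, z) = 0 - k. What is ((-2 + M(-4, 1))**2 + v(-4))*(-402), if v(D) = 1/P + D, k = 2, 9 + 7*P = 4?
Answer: -21306/5 ≈ -4261.2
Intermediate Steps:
P = -5/7 (P = -9/7 + (1/7)*4 = -9/7 + 4/7 = -5/7 ≈ -0.71429)
v(D) = -7/5 + D (v(D) = 1/(-5/7) + D = -7/5 + D)
M(y, z) = -2 (M(y, z) = 0 - 1*2 = 0 - 2 = -2)
((-2 + M(-4, 1))**2 + v(-4))*(-402) = ((-2 - 2)**2 + (-7/5 - 4))*(-402) = ((-4)**2 - 27/5)*(-402) = (16 - 27/5)*(-402) = (53/5)*(-402) = -21306/5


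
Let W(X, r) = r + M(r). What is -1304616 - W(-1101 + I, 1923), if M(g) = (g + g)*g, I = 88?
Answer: -8702397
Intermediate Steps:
M(g) = 2*g**2 (M(g) = (2*g)*g = 2*g**2)
W(X, r) = r + 2*r**2
-1304616 - W(-1101 + I, 1923) = -1304616 - 1923*(1 + 2*1923) = -1304616 - 1923*(1 + 3846) = -1304616 - 1923*3847 = -1304616 - 1*7397781 = -1304616 - 7397781 = -8702397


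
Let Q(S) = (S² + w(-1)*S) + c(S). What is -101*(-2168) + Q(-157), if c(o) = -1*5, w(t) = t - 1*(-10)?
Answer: 242199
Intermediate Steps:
w(t) = 10 + t (w(t) = t + 10 = 10 + t)
c(o) = -5
Q(S) = -5 + S² + 9*S (Q(S) = (S² + (10 - 1)*S) - 5 = (S² + 9*S) - 5 = -5 + S² + 9*S)
-101*(-2168) + Q(-157) = -101*(-2168) + (-5 + (-157)² + 9*(-157)) = 218968 + (-5 + 24649 - 1413) = 218968 + 23231 = 242199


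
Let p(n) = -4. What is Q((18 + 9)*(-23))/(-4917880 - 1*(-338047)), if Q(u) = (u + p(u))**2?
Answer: -390625/4579833 ≈ -0.085292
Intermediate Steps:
Q(u) = (-4 + u)**2 (Q(u) = (u - 4)**2 = (-4 + u)**2)
Q((18 + 9)*(-23))/(-4917880 - 1*(-338047)) = (-4 + (18 + 9)*(-23))**2/(-4917880 - 1*(-338047)) = (-4 + 27*(-23))**2/(-4917880 + 338047) = (-4 - 621)**2/(-4579833) = (-625)**2*(-1/4579833) = 390625*(-1/4579833) = -390625/4579833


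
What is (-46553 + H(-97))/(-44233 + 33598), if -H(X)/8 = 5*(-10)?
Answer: 46153/10635 ≈ 4.3397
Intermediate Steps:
H(X) = 400 (H(X) = -40*(-10) = -8*(-50) = 400)
(-46553 + H(-97))/(-44233 + 33598) = (-46553 + 400)/(-44233 + 33598) = -46153/(-10635) = -46153*(-1/10635) = 46153/10635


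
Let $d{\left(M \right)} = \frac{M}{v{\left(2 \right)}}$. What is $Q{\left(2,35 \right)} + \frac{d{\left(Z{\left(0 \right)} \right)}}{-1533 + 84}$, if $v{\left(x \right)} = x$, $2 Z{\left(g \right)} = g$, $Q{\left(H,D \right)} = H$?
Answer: $2$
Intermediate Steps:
$Z{\left(g \right)} = \frac{g}{2}$
$d{\left(M \right)} = \frac{M}{2}$
$Q{\left(2,35 \right)} + \frac{d{\left(Z{\left(0 \right)} \right)}}{-1533 + 84} = 2 + \frac{\frac{1}{2} \cdot \frac{1}{2} \cdot 0}{-1533 + 84} = 2 + \frac{\frac{1}{2} \cdot 0}{-1449} = 2 + 0 \left(- \frac{1}{1449}\right) = 2 + 0 = 2$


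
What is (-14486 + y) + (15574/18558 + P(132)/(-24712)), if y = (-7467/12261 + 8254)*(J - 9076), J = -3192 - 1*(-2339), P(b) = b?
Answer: -19202970127840423993/234289980594 ≈ -8.1962e+7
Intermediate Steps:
J = -853 (J = -3192 + 2339 = -853)
y = -334921145761/4087 (y = (-7467/12261 + 8254)*(-853 - 9076) = (-7467*1/12261 + 8254)*(-9929) = (-2489/4087 + 8254)*(-9929) = (33731609/4087)*(-9929) = -334921145761/4087 ≈ -8.1948e+7)
(-14486 + y) + (15574/18558 + P(132)/(-24712)) = (-14486 - 334921145761/4087) + (15574/18558 + 132/(-24712)) = -334980350043/4087 + (15574*(1/18558) + 132*(-1/24712)) = -334980350043/4087 + (7787/9279 - 33/6178) = -334980350043/4087 + 47801879/57325662 = -19202970127840423993/234289980594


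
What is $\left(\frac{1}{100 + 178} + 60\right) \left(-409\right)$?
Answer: $- \frac{6822529}{278} \approx -24541.0$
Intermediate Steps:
$\left(\frac{1}{100 + 178} + 60\right) \left(-409\right) = \left(\frac{1}{278} + 60\right) \left(-409\right) = \frac{16681}{278} \left(-409\right) = - \frac{6822529}{278}$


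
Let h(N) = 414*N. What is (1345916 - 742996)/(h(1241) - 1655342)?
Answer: -75365/142696 ≈ -0.52815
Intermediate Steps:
(1345916 - 742996)/(h(1241) - 1655342) = (1345916 - 742996)/(414*1241 - 1655342) = 602920/(513774 - 1655342) = 602920/(-1141568) = 602920*(-1/1141568) = -75365/142696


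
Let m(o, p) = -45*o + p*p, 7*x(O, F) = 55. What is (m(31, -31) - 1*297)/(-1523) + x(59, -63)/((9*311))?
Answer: 14406248/29840139 ≈ 0.48278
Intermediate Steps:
x(O, F) = 55/7 (x(O, F) = (⅐)*55 = 55/7)
m(o, p) = p² - 45*o (m(o, p) = -45*o + p² = p² - 45*o)
(m(31, -31) - 1*297)/(-1523) + x(59, -63)/((9*311)) = (((-31)² - 45*31) - 1*297)/(-1523) + 55/(7*((9*311))) = ((961 - 1395) - 297)*(-1/1523) + (55/7)/2799 = (-434 - 297)*(-1/1523) + (55/7)*(1/2799) = -731*(-1/1523) + 55/19593 = 731/1523 + 55/19593 = 14406248/29840139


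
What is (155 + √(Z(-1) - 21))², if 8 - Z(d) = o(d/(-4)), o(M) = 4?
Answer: (155 + I*√17)² ≈ 24008.0 + 1278.2*I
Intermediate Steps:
Z(d) = 4 (Z(d) = 8 - 1*4 = 8 - 4 = 4)
(155 + √(Z(-1) - 21))² = (155 + √(4 - 21))² = (155 + √(-17))² = (155 + I*√17)²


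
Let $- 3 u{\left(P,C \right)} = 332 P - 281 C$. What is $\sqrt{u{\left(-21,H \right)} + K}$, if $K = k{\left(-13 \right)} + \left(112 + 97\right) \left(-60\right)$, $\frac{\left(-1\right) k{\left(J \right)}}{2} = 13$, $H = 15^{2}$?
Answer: $\sqrt{10833} \approx 104.08$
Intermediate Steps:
$H = 225$
$k{\left(J \right)} = -26$ ($k{\left(J \right)} = \left(-2\right) 13 = -26$)
$u{\left(P,C \right)} = - \frac{332 P}{3} + \frac{281 C}{3}$ ($u{\left(P,C \right)} = - \frac{332 P - 281 C}{3} = - \frac{- 281 C + 332 P}{3} = - \frac{332 P}{3} + \frac{281 C}{3}$)
$K = -12566$ ($K = -26 + \left(112 + 97\right) \left(-60\right) = -26 + 209 \left(-60\right) = -26 - 12540 = -12566$)
$\sqrt{u{\left(-21,H \right)} + K} = \sqrt{\left(\left(- \frac{332}{3}\right) \left(-21\right) + \frac{281}{3} \cdot 225\right) - 12566} = \sqrt{\left(2324 + 21075\right) - 12566} = \sqrt{23399 - 12566} = \sqrt{10833}$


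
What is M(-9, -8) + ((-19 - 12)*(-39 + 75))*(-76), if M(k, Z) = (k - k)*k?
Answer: 84816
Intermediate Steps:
M(k, Z) = 0 (M(k, Z) = 0*k = 0)
M(-9, -8) + ((-19 - 12)*(-39 + 75))*(-76) = 0 + ((-19 - 12)*(-39 + 75))*(-76) = 0 - 31*36*(-76) = 0 - 1116*(-76) = 0 + 84816 = 84816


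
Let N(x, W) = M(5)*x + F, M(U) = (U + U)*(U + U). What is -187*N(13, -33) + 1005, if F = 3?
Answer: -242656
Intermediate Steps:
M(U) = 4*U² (M(U) = (2*U)*(2*U) = 4*U²)
N(x, W) = 3 + 100*x (N(x, W) = (4*5²)*x + 3 = (4*25)*x + 3 = 100*x + 3 = 3 + 100*x)
-187*N(13, -33) + 1005 = -187*(3 + 100*13) + 1005 = -187*(3 + 1300) + 1005 = -187*1303 + 1005 = -243661 + 1005 = -242656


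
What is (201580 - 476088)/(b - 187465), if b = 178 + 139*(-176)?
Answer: 274508/211751 ≈ 1.2964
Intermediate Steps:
b = -24286 (b = 178 - 24464 = -24286)
(201580 - 476088)/(b - 187465) = (201580 - 476088)/(-24286 - 187465) = -274508/(-211751) = -274508*(-1/211751) = 274508/211751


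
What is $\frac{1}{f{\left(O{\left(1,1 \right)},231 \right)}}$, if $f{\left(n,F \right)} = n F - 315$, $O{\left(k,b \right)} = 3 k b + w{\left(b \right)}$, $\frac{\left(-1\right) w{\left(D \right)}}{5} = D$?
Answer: $- \frac{1}{777} \approx -0.001287$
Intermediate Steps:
$w{\left(D \right)} = - 5 D$
$O{\left(k,b \right)} = - 5 b + 3 b k$ ($O{\left(k,b \right)} = 3 k b - 5 b = 3 b k - 5 b = - 5 b + 3 b k$)
$f{\left(n,F \right)} = -315 + F n$ ($f{\left(n,F \right)} = F n - 315 = -315 + F n$)
$\frac{1}{f{\left(O{\left(1,1 \right)},231 \right)}} = \frac{1}{-315 + 231 \cdot 1 \left(-5 + 3 \cdot 1\right)} = \frac{1}{-315 + 231 \cdot 1 \left(-5 + 3\right)} = \frac{1}{-315 + 231 \cdot 1 \left(-2\right)} = \frac{1}{-315 + 231 \left(-2\right)} = \frac{1}{-315 - 462} = \frac{1}{-777} = - \frac{1}{777}$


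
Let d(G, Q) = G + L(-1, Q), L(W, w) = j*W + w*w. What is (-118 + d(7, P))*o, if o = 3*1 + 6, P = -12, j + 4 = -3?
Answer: 360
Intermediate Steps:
j = -7 (j = -4 - 3 = -7)
L(W, w) = w**2 - 7*W (L(W, w) = -7*W + w*w = -7*W + w**2 = w**2 - 7*W)
d(G, Q) = 7 + G + Q**2 (d(G, Q) = G + (Q**2 - 7*(-1)) = G + (Q**2 + 7) = G + (7 + Q**2) = 7 + G + Q**2)
o = 9 (o = 3 + 6 = 9)
(-118 + d(7, P))*o = (-118 + (7 + 7 + (-12)**2))*9 = (-118 + (7 + 7 + 144))*9 = (-118 + 158)*9 = 40*9 = 360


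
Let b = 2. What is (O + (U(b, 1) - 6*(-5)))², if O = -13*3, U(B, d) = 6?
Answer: 9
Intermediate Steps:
O = -39
(O + (U(b, 1) - 6*(-5)))² = (-39 + (6 - 6*(-5)))² = (-39 + (6 + 30))² = (-39 + 36)² = (-3)² = 9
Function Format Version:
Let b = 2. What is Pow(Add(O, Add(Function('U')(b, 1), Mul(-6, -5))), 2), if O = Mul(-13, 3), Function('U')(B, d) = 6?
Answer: 9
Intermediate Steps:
O = -39
Pow(Add(O, Add(Function('U')(b, 1), Mul(-6, -5))), 2) = Pow(Add(-39, Add(6, Mul(-6, -5))), 2) = Pow(Add(-39, Add(6, 30)), 2) = Pow(Add(-39, 36), 2) = Pow(-3, 2) = 9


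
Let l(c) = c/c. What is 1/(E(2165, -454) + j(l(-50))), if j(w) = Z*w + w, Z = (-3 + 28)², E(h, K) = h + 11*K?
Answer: -1/2203 ≈ -0.00045393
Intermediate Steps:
l(c) = 1
Z = 625 (Z = 25² = 625)
j(w) = 626*w (j(w) = 625*w + w = 626*w)
1/(E(2165, -454) + j(l(-50))) = 1/((2165 + 11*(-454)) + 626*1) = 1/((2165 - 4994) + 626) = 1/(-2829 + 626) = 1/(-2203) = -1/2203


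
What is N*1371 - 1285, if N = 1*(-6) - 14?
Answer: -28705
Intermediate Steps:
N = -20 (N = -6 - 14 = -20)
N*1371 - 1285 = -20*1371 - 1285 = -27420 - 1285 = -28705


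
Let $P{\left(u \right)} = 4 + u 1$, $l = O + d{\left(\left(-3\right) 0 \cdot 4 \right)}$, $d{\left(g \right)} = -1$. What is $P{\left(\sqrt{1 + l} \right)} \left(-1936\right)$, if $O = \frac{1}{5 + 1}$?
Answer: $-7744 - \frac{968 \sqrt{6}}{3} \approx -8534.4$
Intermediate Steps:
$O = \frac{1}{6} \approx 0.16667$
$l = - \frac{5}{6}$ ($l = \frac{1}{6} - 1 = - \frac{5}{6} \approx -0.83333$)
$P{\left(u \right)} = 4 + u$
$P{\left(\sqrt{1 + l} \right)} \left(-1936\right) = \left(4 + \sqrt{1 - \frac{5}{6}}\right) \left(-1936\right) = \left(4 + \sqrt{\frac{1}{6}}\right) \left(-1936\right) = \left(4 + \frac{\sqrt{6}}{6}\right) \left(-1936\right) = -7744 - \frac{968 \sqrt{6}}{3}$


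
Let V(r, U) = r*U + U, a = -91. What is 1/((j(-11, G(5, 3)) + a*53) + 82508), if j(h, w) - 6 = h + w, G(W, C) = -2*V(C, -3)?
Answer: 1/77704 ≈ 1.2869e-5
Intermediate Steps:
V(r, U) = U + U*r (V(r, U) = U*r + U = U + U*r)
G(W, C) = 6 + 6*C (G(W, C) = -(-6)*(1 + C) = -2*(-3 - 3*C) = 6 + 6*C)
j(h, w) = 6 + h + w (j(h, w) = 6 + (h + w) = 6 + h + w)
1/((j(-11, G(5, 3)) + a*53) + 82508) = 1/(((6 - 11 + (6 + 6*3)) - 91*53) + 82508) = 1/(((6 - 11 + (6 + 18)) - 4823) + 82508) = 1/(((6 - 11 + 24) - 4823) + 82508) = 1/((19 - 4823) + 82508) = 1/(-4804 + 82508) = 1/77704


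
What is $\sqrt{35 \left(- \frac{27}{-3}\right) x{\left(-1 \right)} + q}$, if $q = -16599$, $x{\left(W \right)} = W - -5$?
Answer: $i \sqrt{15339} \approx 123.85 i$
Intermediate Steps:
$x{\left(W \right)} = 5 + W$ ($x{\left(W \right)} = W + 5 = 5 + W$)
$\sqrt{35 \left(- \frac{27}{-3}\right) x{\left(-1 \right)} + q} = \sqrt{35 \left(- \frac{27}{-3}\right) \left(5 - 1\right) - 16599} = \sqrt{35 \left(\left(-27\right) \left(- \frac{1}{3}\right)\right) 4 - 16599} = \sqrt{35 \cdot 9 \cdot 4 - 16599} = \sqrt{315 \cdot 4 - 16599} = \sqrt{1260 - 16599} = \sqrt{-15339} = i \sqrt{15339}$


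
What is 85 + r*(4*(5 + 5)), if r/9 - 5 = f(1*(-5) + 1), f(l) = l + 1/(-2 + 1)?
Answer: 85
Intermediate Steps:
f(l) = -1 + l (f(l) = l + 1/(-1) = l - 1 = -1 + l)
r = 0 (r = 45 + 9*(-1 + (1*(-5) + 1)) = 45 + 9*(-1 + (-5 + 1)) = 45 + 9*(-1 - 4) = 45 + 9*(-5) = 45 - 45 = 0)
85 + r*(4*(5 + 5)) = 85 + 0*(4*(5 + 5)) = 85 + 0*(4*10) = 85 + 0*40 = 85 + 0 = 85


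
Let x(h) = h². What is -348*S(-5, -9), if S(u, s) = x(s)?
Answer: -28188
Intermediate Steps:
S(u, s) = s²
-348*S(-5, -9) = -348*(-9)² = -348*81 = -28188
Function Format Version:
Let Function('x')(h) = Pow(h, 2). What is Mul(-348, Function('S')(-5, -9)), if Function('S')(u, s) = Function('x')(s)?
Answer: -28188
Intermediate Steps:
Function('S')(u, s) = Pow(s, 2)
Mul(-348, Function('S')(-5, -9)) = Mul(-348, Pow(-9, 2)) = Mul(-348, 81) = -28188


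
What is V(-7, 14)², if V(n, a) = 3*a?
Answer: 1764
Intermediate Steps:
V(-7, 14)² = (3*14)² = 42² = 1764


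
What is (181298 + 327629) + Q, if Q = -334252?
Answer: 174675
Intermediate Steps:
(181298 + 327629) + Q = (181298 + 327629) - 334252 = 508927 - 334252 = 174675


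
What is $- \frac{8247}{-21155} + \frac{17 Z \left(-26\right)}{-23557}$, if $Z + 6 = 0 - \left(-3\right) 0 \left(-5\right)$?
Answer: $\frac{138171519}{498348335} \approx 0.27726$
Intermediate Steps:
$Z = -6$ ($Z = -6 + \left(0 - \left(-3\right) 0 \left(-5\right)\right) = -6 + \left(0 - 0 \left(-5\right)\right) = -6 + \left(0 - 0\right) = -6 + \left(0 + 0\right) = -6 + 0 = -6$)
$- \frac{8247}{-21155} + \frac{17 Z \left(-26\right)}{-23557} = - \frac{8247}{-21155} + \frac{17 \left(-6\right) \left(-26\right)}{-23557} = \left(-8247\right) \left(- \frac{1}{21155}\right) + \left(-102\right) \left(-26\right) \left(- \frac{1}{23557}\right) = \frac{8247}{21155} + 2652 \left(- \frac{1}{23557}\right) = \frac{8247}{21155} - \frac{2652}{23557} = \frac{138171519}{498348335}$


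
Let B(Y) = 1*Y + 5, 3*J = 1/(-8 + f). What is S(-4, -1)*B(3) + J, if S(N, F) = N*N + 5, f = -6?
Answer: 7055/42 ≈ 167.98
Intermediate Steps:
S(N, F) = 5 + N² (S(N, F) = N² + 5 = 5 + N²)
J = -1/42 (J = 1/(3*(-8 - 6)) = (⅓)/(-14) = (⅓)*(-1/14) = -1/42 ≈ -0.023810)
B(Y) = 5 + Y (B(Y) = Y + 5 = 5 + Y)
S(-4, -1)*B(3) + J = (5 + (-4)²)*(5 + 3) - 1/42 = (5 + 16)*8 - 1/42 = 21*8 - 1/42 = 168 - 1/42 = 7055/42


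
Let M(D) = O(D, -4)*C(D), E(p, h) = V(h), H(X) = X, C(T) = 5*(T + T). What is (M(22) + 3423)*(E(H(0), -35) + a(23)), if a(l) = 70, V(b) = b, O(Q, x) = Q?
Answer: 289205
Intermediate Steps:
C(T) = 10*T (C(T) = 5*(2*T) = 10*T)
E(p, h) = h
M(D) = 10*D**2 (M(D) = D*(10*D) = 10*D**2)
(M(22) + 3423)*(E(H(0), -35) + a(23)) = (10*22**2 + 3423)*(-35 + 70) = (10*484 + 3423)*35 = (4840 + 3423)*35 = 8263*35 = 289205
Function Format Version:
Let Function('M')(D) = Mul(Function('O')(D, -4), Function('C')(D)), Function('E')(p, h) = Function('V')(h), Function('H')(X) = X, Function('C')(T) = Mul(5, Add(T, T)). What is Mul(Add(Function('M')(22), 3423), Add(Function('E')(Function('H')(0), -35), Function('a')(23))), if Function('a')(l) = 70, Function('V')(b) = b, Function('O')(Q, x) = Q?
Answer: 289205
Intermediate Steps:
Function('C')(T) = Mul(10, T) (Function('C')(T) = Mul(5, Mul(2, T)) = Mul(10, T))
Function('E')(p, h) = h
Function('M')(D) = Mul(10, Pow(D, 2)) (Function('M')(D) = Mul(D, Mul(10, D)) = Mul(10, Pow(D, 2)))
Mul(Add(Function('M')(22), 3423), Add(Function('E')(Function('H')(0), -35), Function('a')(23))) = Mul(Add(Mul(10, Pow(22, 2)), 3423), Add(-35, 70)) = Mul(Add(Mul(10, 484), 3423), 35) = Mul(Add(4840, 3423), 35) = Mul(8263, 35) = 289205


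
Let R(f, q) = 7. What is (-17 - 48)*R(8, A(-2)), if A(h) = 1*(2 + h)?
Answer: -455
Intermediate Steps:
A(h) = 2 + h
(-17 - 48)*R(8, A(-2)) = (-17 - 48)*7 = -65*7 = -455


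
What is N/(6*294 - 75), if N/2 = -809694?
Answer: -539796/563 ≈ -958.79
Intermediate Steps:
N = -1619388 (N = 2*(-809694) = -1619388)
N/(6*294 - 75) = -1619388/(6*294 - 75) = -1619388/(1764 - 75) = -1619388/1689 = -1619388*1/1689 = -539796/563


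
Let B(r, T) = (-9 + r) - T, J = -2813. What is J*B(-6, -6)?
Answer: 25317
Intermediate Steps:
B(r, T) = -9 + r - T
J*B(-6, -6) = -2813*(-9 - 6 - 1*(-6)) = -2813*(-9 - 6 + 6) = -2813*(-9) = 25317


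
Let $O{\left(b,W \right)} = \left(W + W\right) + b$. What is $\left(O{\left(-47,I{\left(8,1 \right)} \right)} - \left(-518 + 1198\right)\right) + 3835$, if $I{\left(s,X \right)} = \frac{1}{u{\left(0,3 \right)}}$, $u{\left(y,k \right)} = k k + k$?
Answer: $\frac{18649}{6} \approx 3108.2$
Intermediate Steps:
$u{\left(y,k \right)} = k + k^{2}$ ($u{\left(y,k \right)} = k^{2} + k = k + k^{2}$)
$I{\left(s,X \right)} = \frac{1}{12}$ ($I{\left(s,X \right)} = \frac{1}{3 \left(1 + 3\right)} = \frac{1}{3 \cdot 4} = \frac{1}{12}$)
$O{\left(b,W \right)} = b + 2 W$ ($O{\left(b,W \right)} = 2 W + b = b + 2 W$)
$\left(O{\left(-47,I{\left(8,1 \right)} \right)} - \left(-518 + 1198\right)\right) + 3835 = \left(\left(-47 + 2 \cdot \frac{1}{12}\right) - \left(-518 + 1198\right)\right) + 3835 = \left(\left(-47 + \frac{1}{6}\right) - 680\right) + 3835 = \left(- \frac{281}{6} - 680\right) + 3835 = - \frac{4361}{6} + 3835 = \frac{18649}{6}$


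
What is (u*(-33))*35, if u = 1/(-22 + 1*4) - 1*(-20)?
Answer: -138215/6 ≈ -23036.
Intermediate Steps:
u = 359/18 (u = 1/(-22 + 4) + 20 = 1/(-18) + 20 = -1/18 + 20 = 359/18 ≈ 19.944)
(u*(-33))*35 = ((359/18)*(-33))*35 = -3949/6*35 = -138215/6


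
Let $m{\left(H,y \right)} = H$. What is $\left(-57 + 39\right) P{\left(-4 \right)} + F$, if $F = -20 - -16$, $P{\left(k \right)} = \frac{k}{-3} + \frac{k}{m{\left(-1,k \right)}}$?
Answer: $-100$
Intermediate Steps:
$P{\left(k \right)} = - \frac{4 k}{3}$ ($P{\left(k \right)} = \frac{k}{-3} + \frac{k}{-1} = k \left(- \frac{1}{3}\right) + k \left(-1\right) = - \frac{k}{3} - k = - \frac{4 k}{3}$)
$F = -4$ ($F = -20 + 16 = -4$)
$\left(-57 + 39\right) P{\left(-4 \right)} + F = \left(-57 + 39\right) \left(\left(- \frac{4}{3}\right) \left(-4\right)\right) - 4 = \left(-18\right) \frac{16}{3} - 4 = -96 - 4 = -100$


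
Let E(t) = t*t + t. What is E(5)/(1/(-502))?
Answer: -15060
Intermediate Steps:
E(t) = t + t**2 (E(t) = t**2 + t = t + t**2)
E(5)/(1/(-502)) = (5*(1 + 5))/(1/(-502)) = (5*6)/(-1/502) = 30*(-502) = -15060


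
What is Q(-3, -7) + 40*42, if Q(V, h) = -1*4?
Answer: 1676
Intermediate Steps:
Q(V, h) = -4
Q(-3, -7) + 40*42 = -4 + 40*42 = -4 + 1680 = 1676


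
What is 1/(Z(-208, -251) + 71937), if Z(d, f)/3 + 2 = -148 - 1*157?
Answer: 1/71016 ≈ 1.4081e-5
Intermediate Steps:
Z(d, f) = -921 (Z(d, f) = -6 + 3*(-148 - 1*157) = -6 + 3*(-148 - 157) = -6 + 3*(-305) = -6 - 915 = -921)
1/(Z(-208, -251) + 71937) = 1/(-921 + 71937) = 1/71016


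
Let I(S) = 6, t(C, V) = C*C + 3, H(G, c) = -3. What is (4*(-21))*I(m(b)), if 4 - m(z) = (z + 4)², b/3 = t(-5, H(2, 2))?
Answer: -504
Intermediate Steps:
t(C, V) = 3 + C² (t(C, V) = C² + 3 = 3 + C²)
b = 84 (b = 3*(3 + (-5)²) = 3*(3 + 25) = 3*28 = 84)
m(z) = 4 - (4 + z)² (m(z) = 4 - (z + 4)² = 4 - (4 + z)²)
(4*(-21))*I(m(b)) = (4*(-21))*6 = -84*6 = -504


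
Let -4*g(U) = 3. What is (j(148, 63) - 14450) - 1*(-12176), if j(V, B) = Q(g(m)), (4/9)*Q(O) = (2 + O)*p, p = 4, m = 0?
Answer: -9051/4 ≈ -2262.8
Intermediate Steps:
g(U) = -¾ (g(U) = -¼*3 = -¾)
Q(O) = 18 + 9*O (Q(O) = 9*((2 + O)*4)/4 = 9*(8 + 4*O)/4 = 18 + 9*O)
j(V, B) = 45/4 (j(V, B) = 18 + 9*(-¾) = 18 - 27/4 = 45/4)
(j(148, 63) - 14450) - 1*(-12176) = (45/4 - 14450) - 1*(-12176) = -57755/4 + 12176 = -9051/4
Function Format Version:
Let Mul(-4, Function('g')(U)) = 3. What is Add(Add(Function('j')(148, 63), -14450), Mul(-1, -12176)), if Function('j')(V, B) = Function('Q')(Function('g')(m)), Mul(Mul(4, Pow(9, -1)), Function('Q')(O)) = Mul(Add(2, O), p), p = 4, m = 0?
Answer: Rational(-9051, 4) ≈ -2262.8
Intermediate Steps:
Function('g')(U) = Rational(-3, 4) (Function('g')(U) = Mul(Rational(-1, 4), 3) = Rational(-3, 4))
Function('Q')(O) = Add(18, Mul(9, O)) (Function('Q')(O) = Mul(Rational(9, 4), Mul(Add(2, O), 4)) = Mul(Rational(9, 4), Add(8, Mul(4, O))) = Add(18, Mul(9, O)))
Function('j')(V, B) = Rational(45, 4) (Function('j')(V, B) = Add(18, Mul(9, Rational(-3, 4))) = Add(18, Rational(-27, 4)) = Rational(45, 4))
Add(Add(Function('j')(148, 63), -14450), Mul(-1, -12176)) = Add(Add(Rational(45, 4), -14450), Mul(-1, -12176)) = Add(Rational(-57755, 4), 12176) = Rational(-9051, 4)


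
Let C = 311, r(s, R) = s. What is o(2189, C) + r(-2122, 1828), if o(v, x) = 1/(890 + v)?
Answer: -6533637/3079 ≈ -2122.0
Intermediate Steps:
o(2189, C) + r(-2122, 1828) = 1/(890 + 2189) - 2122 = 1/3079 - 2122 = -6533637/3079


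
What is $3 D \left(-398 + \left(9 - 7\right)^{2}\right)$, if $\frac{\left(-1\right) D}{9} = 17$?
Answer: $180846$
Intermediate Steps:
$D = -153$ ($D = \left(-9\right) 17 = -153$)
$3 D \left(-398 + \left(9 - 7\right)^{2}\right) = 3 \left(-153\right) \left(-398 + \left(9 - 7\right)^{2}\right) = - 459 \left(-398 + 2^{2}\right) = - 459 \left(-398 + 4\right) = \left(-459\right) \left(-394\right) = 180846$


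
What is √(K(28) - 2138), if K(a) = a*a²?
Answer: √19814 ≈ 140.76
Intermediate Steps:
K(a) = a³
√(K(28) - 2138) = √(28³ - 2138) = √(21952 - 2138) = √19814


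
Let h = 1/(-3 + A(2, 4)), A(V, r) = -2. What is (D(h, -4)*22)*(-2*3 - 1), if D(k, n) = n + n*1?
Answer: 1232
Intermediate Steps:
h = -⅕ (h = 1/(-3 - 2) = 1/(-5) = -⅕ ≈ -0.20000)
D(k, n) = 2*n (D(k, n) = n + n = 2*n)
(D(h, -4)*22)*(-2*3 - 1) = ((2*(-4))*22)*(-2*3 - 1) = (-8*22)*(-6 - 1) = -176*(-7) = 1232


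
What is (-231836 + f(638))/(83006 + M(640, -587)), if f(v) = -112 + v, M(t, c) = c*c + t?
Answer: -46262/85643 ≈ -0.54017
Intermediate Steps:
M(t, c) = t + c**2 (M(t, c) = c**2 + t = t + c**2)
(-231836 + f(638))/(83006 + M(640, -587)) = (-231836 + (-112 + 638))/(83006 + (640 + (-587)**2)) = (-231836 + 526)/(83006 + (640 + 344569)) = -231310/(83006 + 345209) = -231310/428215 = -231310*1/428215 = -46262/85643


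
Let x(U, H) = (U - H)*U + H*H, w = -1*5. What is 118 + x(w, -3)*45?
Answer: 973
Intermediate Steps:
w = -5
x(U, H) = H² + U*(U - H) (x(U, H) = U*(U - H) + H² = H² + U*(U - H))
118 + x(w, -3)*45 = 118 + ((-3)² + (-5)² - 1*(-3)*(-5))*45 = 118 + (9 + 25 - 15)*45 = 118 + 19*45 = 118 + 855 = 973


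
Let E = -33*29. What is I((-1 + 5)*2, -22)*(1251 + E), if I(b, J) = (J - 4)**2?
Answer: 198744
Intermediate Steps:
E = -957
I(b, J) = (-4 + J)**2
I((-1 + 5)*2, -22)*(1251 + E) = (-4 - 22)**2*(1251 - 957) = (-26)**2*294 = 676*294 = 198744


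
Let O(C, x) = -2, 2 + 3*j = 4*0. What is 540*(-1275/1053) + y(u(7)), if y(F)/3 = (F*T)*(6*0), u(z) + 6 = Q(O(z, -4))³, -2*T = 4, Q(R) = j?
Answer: -8500/13 ≈ -653.85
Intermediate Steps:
j = -⅔ (j = -⅔ + (4*0)/3 = -⅔ + (⅓)*0 = -⅔ + 0 = -⅔ ≈ -0.66667)
Q(R) = -⅔
T = -2 (T = -½*4 = -2)
u(z) = -170/27 (u(z) = -6 + (-⅔)³ = -6 - 8/27 = -170/27)
y(F) = 0 (y(F) = 3*((F*(-2))*(6*0)) = 3*(-2*F*0) = 3*0 = 0)
540*(-1275/1053) + y(u(7)) = 540*(-1275/1053) + 0 = 540*(-1275*1/1053) + 0 = 540*(-425/351) + 0 = -8500/13 + 0 = -8500/13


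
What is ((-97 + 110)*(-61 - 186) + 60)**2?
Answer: 9928801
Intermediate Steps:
((-97 + 110)*(-61 - 186) + 60)**2 = (13*(-247) + 60)**2 = (-3211 + 60)**2 = (-3151)**2 = 9928801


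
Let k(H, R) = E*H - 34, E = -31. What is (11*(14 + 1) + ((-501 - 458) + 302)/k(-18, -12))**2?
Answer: 7362154809/274576 ≈ 26813.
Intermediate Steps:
k(H, R) = -34 - 31*H (k(H, R) = -31*H - 34 = -34 - 31*H)
(11*(14 + 1) + ((-501 - 458) + 302)/k(-18, -12))**2 = (11*(14 + 1) + ((-501 - 458) + 302)/(-34 - 31*(-18)))**2 = (11*15 + (-959 + 302)/(-34 + 558))**2 = (165 - 657/524)**2 = (85803/524)**2 = 7362154809/274576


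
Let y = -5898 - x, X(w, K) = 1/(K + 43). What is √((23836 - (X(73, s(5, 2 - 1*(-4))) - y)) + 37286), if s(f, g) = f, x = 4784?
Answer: √7263357/12 ≈ 224.59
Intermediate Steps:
X(w, K) = 1/(43 + K)
y = -10682 (y = -5898 - 1*4784 = -5898 - 4784 = -10682)
√((23836 - (X(73, s(5, 2 - 1*(-4))) - y)) + 37286) = √((23836 - (1/(43 + 5) - 1*(-10682))) + 37286) = √((23836 - (1/48 + 10682)) + 37286) = √((23836 - 1*512737/48) + 37286) = √((23836 - 512737/48) + 37286) = √(631391/48 + 37286) = √(2421119/48) = √7263357/12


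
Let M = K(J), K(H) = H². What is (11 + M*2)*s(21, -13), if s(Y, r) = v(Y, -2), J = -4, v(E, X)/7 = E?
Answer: 6321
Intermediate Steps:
v(E, X) = 7*E
s(Y, r) = 7*Y
M = 16 (M = (-4)² = 16)
(11 + M*2)*s(21, -13) = (11 + 16*2)*(7*21) = (11 + 32)*147 = 43*147 = 6321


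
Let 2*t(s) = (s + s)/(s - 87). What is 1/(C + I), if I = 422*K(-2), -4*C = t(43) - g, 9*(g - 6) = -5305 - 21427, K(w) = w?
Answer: -1584/2510341 ≈ -0.00063099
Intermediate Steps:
t(s) = s/(-87 + s) (t(s) = ((s + s)/(s - 87))/2 = ((2*s)/(-87 + s))/2 = (2*s/(-87 + s))/2 = s/(-87 + s))
g = -26678/9 (g = 6 + (-5305 - 21427)/9 = 6 + (⅑)*(-26732) = 6 - 26732/9 = -26678/9 ≈ -2964.2)
C = -1173445/1584 (C = -(43/(-87 + 43) - 1*(-26678/9))/4 = -(43/(-44) + 26678/9)/4 = -(43*(-1/44) + 26678/9)/4 = -(-43/44 + 26678/9)/4 = -¼*1173445/396 = -1173445/1584 ≈ -740.81)
I = -844 (I = 422*(-2) = -844)
1/(C + I) = 1/(-1173445/1584 - 844) = 1/(-2510341/1584) = -1584/2510341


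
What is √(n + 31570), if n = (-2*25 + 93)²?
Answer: √33419 ≈ 182.81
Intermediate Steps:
n = 1849 (n = (-50 + 93)² = 43² = 1849)
√(n + 31570) = √(1849 + 31570) = √33419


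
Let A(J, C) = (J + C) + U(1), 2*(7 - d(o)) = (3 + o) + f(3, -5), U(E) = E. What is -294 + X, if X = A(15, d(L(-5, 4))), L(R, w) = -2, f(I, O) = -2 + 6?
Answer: -547/2 ≈ -273.50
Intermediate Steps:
f(I, O) = 4
d(o) = 7/2 - o/2 (d(o) = 7 - ((3 + o) + 4)/2 = 7 - (7 + o)/2 = 7 + (-7/2 - o/2) = 7/2 - o/2)
A(J, C) = 1 + C + J (A(J, C) = (J + C) + 1 = (C + J) + 1 = 1 + C + J)
X = 41/2 (X = 1 + (7/2 - 1/2*(-2)) + 15 = 1 + (7/2 + 1) + 15 = 1 + 9/2 + 15 = 41/2 ≈ 20.500)
-294 + X = -294 + 41/2 = -547/2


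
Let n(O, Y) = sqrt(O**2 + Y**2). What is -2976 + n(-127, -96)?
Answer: -2976 + sqrt(25345) ≈ -2816.8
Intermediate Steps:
-2976 + n(-127, -96) = -2976 + sqrt((-127)**2 + (-96)**2) = -2976 + sqrt(16129 + 9216) = -2976 + sqrt(25345)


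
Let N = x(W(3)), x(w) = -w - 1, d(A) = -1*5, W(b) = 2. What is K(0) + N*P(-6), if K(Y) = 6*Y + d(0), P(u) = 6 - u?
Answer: -41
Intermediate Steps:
d(A) = -5
x(w) = -1 - w
N = -3 (N = -1 - 1*2 = -1 - 2 = -3)
K(Y) = -5 + 6*Y (K(Y) = 6*Y - 5 = -5 + 6*Y)
K(0) + N*P(-6) = (-5 + 6*0) - 3*(6 - 1*(-6)) = (-5 + 0) - 3*(6 + 6) = -5 - 3*12 = -5 - 36 = -41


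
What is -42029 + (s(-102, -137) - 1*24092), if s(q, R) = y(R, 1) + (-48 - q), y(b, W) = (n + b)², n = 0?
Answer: -47298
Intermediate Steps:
y(b, W) = b² (y(b, W) = (0 + b)² = b²)
s(q, R) = -48 + R² - q (s(q, R) = R² + (-48 - q) = -48 + R² - q)
-42029 + (s(-102, -137) - 1*24092) = -42029 + ((-48 + (-137)² - 1*(-102)) - 1*24092) = -42029 + ((-48 + 18769 + 102) - 24092) = -42029 + (18823 - 24092) = -42029 - 5269 = -47298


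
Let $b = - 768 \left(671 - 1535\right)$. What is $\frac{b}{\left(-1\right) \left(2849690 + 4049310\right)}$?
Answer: $- \frac{82944}{862375} \approx -0.096181$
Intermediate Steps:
$b = 663552$ ($b = \left(-768\right) \left(-864\right) = 663552$)
$\frac{b}{\left(-1\right) \left(2849690 + 4049310\right)} = \frac{663552}{\left(-1\right) \left(2849690 + 4049310\right)} = \frac{663552}{\left(-1\right) 6899000} = \frac{663552}{-6899000} = 663552 \left(- \frac{1}{6899000}\right) = - \frac{82944}{862375}$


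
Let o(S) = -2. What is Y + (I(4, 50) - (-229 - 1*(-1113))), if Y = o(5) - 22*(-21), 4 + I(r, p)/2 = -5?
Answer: -442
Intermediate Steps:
I(r, p) = -18 (I(r, p) = -8 + 2*(-5) = -8 - 10 = -18)
Y = 460 (Y = -2 - 22*(-21) = -2 + 462 = 460)
Y + (I(4, 50) - (-229 - 1*(-1113))) = 460 + (-18 - (-229 - 1*(-1113))) = 460 + (-18 - (-229 + 1113)) = 460 + (-18 - 1*884) = 460 + (-18 - 884) = 460 - 902 = -442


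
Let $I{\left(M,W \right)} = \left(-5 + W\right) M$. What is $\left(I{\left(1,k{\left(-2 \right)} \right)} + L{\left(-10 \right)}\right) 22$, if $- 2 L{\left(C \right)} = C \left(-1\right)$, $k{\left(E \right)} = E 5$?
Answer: $-440$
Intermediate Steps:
$k{\left(E \right)} = 5 E$
$I{\left(M,W \right)} = M \left(-5 + W\right)$
$L{\left(C \right)} = \frac{C}{2}$ ($L{\left(C \right)} = - \frac{C \left(-1\right)}{2} = - \frac{\left(-1\right) C}{2} = \frac{C}{2}$)
$\left(I{\left(1,k{\left(-2 \right)} \right)} + L{\left(-10 \right)}\right) 22 = \left(1 \left(-5 + 5 \left(-2\right)\right) + \frac{1}{2} \left(-10\right)\right) 22 = \left(1 \left(-5 - 10\right) - 5\right) 22 = \left(1 \left(-15\right) - 5\right) 22 = \left(-15 - 5\right) 22 = \left(-20\right) 22 = -440$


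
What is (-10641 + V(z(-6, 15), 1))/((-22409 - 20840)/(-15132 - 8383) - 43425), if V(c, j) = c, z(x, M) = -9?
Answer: 125217375/510547813 ≈ 0.24526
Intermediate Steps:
(-10641 + V(z(-6, 15), 1))/((-22409 - 20840)/(-15132 - 8383) - 43425) = (-10641 - 9)/((-22409 - 20840)/(-15132 - 8383) - 43425) = -10650/(-43249/(-23515) - 43425) = -10650/(-43249*(-1/23515) - 43425) = -10650/(43249/23515 - 43425) = -10650/(-1021095626/23515) = -10650*(-23515/1021095626) = 125217375/510547813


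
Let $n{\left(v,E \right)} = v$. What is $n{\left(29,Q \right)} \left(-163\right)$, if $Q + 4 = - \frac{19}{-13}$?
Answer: $-4727$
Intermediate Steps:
$Q = - \frac{33}{13}$ ($Q = -4 - \frac{19}{-13} = -4 - - \frac{19}{13} = -4 + \frac{19}{13} = - \frac{33}{13} \approx -2.5385$)
$n{\left(29,Q \right)} \left(-163\right) = 29 \left(-163\right) = -4727$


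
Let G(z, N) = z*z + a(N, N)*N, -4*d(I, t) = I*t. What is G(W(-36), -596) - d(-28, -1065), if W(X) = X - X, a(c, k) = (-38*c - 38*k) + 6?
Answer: -26992537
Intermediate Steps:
d(I, t) = -I*t/4
a(c, k) = 6 - 38*c - 38*k
W(X) = 0
G(z, N) = z**2 + N*(6 - 76*N) (G(z, N) = z*z + (6 - 38*N - 38*N)*N = z**2 + (6 - 76*N)*N = z**2 + N*(6 - 76*N))
G(W(-36), -596) - d(-28, -1065) = (0**2 - 2*(-596)*(-3 + 38*(-596))) - (-1)*(-28)*(-1065)/4 = (0 - 2*(-596)*(-3 - 22648)) - 1*(-7455) = (0 - 2*(-596)*(-22651)) + 7455 = (0 - 26999992) + 7455 = -26999992 + 7455 = -26992537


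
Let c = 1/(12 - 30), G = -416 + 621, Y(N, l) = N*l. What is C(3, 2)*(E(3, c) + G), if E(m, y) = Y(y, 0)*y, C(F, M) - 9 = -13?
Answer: -820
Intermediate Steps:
C(F, M) = -4 (C(F, M) = 9 - 13 = -4)
G = 205
c = -1/18 (c = 1/(-18) = -1/18 ≈ -0.055556)
E(m, y) = 0 (E(m, y) = (y*0)*y = 0*y = 0)
C(3, 2)*(E(3, c) + G) = -4*(0 + 205) = -4*205 = -820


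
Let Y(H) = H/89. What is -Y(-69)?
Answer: 69/89 ≈ 0.77528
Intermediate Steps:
Y(H) = H/89 (Y(H) = H*(1/89) = H/89)
-Y(-69) = -(-69)/89 = -1*(-69/89) = 69/89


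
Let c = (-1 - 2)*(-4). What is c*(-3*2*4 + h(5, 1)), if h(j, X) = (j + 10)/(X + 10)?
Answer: -2988/11 ≈ -271.64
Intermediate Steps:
h(j, X) = (10 + j)/(10 + X)
c = 12 (c = -3*(-4) = 12)
c*(-3*2*4 + h(5, 1)) = 12*(-3*2*4 + (10 + 5)/(10 + 1)) = 12*(-6*4 + 15/11) = 12*(-24 + (1/11)*15) = 12*(-24 + 15/11) = 12*(-249/11) = -2988/11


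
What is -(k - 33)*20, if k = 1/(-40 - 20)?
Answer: 1981/3 ≈ 660.33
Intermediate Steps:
k = -1/60 (k = 1/(-60) = -1/60 ≈ -0.016667)
-(k - 33)*20 = -(-1/60 - 33)*20 = -(-1981)*20/60 = -1*(-1981/3) = 1981/3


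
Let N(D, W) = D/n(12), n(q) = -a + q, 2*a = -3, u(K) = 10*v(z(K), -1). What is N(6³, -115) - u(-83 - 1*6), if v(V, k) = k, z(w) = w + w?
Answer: 26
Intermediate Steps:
z(w) = 2*w
u(K) = -10 (u(K) = 10*(-1) = -10)
a = -3/2 (a = (½)*(-3) = -3/2 ≈ -1.5000)
n(q) = 3/2 + q (n(q) = -1*(-3/2) + q = 3/2 + q)
N(D, W) = 2*D/27 (N(D, W) = D/(3/2 + 12) = D/(27/2) = D*(2/27) = 2*D/27)
N(6³, -115) - u(-83 - 1*6) = (2/27)*6³ - 1*(-10) = (2/27)*216 + 10 = 16 + 10 = 26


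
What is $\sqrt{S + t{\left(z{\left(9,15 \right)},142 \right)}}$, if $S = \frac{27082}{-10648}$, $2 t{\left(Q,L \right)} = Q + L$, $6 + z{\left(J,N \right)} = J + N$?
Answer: $\frac{\sqrt{37489}}{22} \approx 8.8009$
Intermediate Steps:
$z{\left(J,N \right)} = -6 + J + N$ ($z{\left(J,N \right)} = -6 + \left(J + N\right) = -6 + J + N$)
$t{\left(Q,L \right)} = \frac{L}{2} + \frac{Q}{2}$ ($t{\left(Q,L \right)} = \frac{Q + L}{2} = \frac{L + Q}{2} = \frac{L}{2} + \frac{Q}{2}$)
$S = - \frac{1231}{484}$ ($S = 27082 \left(- \frac{1}{10648}\right) = - \frac{1231}{484} \approx -2.5434$)
$\sqrt{S + t{\left(z{\left(9,15 \right)},142 \right)}} = \sqrt{- \frac{1231}{484} + \left(\frac{1}{2} \cdot 142 + \frac{-6 + 9 + 15}{2}\right)} = \sqrt{- \frac{1231}{484} + \left(71 + \frac{1}{2} \cdot 18\right)} = \sqrt{- \frac{1231}{484} + \left(71 + 9\right)} = \sqrt{- \frac{1231}{484} + 80} = \sqrt{\frac{37489}{484}} = \frac{\sqrt{37489}}{22}$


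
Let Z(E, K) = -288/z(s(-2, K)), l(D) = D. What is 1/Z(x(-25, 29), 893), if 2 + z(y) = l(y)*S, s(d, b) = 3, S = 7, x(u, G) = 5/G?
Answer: -19/288 ≈ -0.065972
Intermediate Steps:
z(y) = -2 + 7*y (z(y) = -2 + y*7 = -2 + 7*y)
Z(E, K) = -288/19 (Z(E, K) = -288/(-2 + 7*3) = -288/(-2 + 21) = -288/19)
1/Z(x(-25, 29), 893) = 1/(-288/19) = -19/288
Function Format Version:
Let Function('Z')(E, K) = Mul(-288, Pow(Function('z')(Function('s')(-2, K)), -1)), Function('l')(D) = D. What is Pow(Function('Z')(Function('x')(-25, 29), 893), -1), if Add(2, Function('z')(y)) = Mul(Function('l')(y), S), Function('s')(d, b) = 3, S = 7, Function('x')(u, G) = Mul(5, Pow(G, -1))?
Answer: Rational(-19, 288) ≈ -0.065972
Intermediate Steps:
Function('z')(y) = Add(-2, Mul(7, y)) (Function('z')(y) = Add(-2, Mul(y, 7)) = Add(-2, Mul(7, y)))
Function('Z')(E, K) = Rational(-288, 19) (Function('Z')(E, K) = Mul(-288, Pow(Add(-2, Mul(7, 3)), -1)) = Mul(-288, Pow(Add(-2, 21), -1)) = Mul(-288, Pow(19, -1)) = Mul(-288, Rational(1, 19)) = Rational(-288, 19))
Pow(Function('Z')(Function('x')(-25, 29), 893), -1) = Pow(Rational(-288, 19), -1) = Rational(-19, 288)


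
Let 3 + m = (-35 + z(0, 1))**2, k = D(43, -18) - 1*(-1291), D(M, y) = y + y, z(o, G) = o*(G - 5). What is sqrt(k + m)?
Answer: sqrt(2477) ≈ 49.769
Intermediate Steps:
z(o, G) = o*(-5 + G)
D(M, y) = 2*y
k = 1255 (k = 2*(-18) - 1*(-1291) = -36 + 1291 = 1255)
m = 1222 (m = -3 + (-35 + 0*(-5 + 1))**2 = -3 + (-35 + 0*(-4))**2 = -3 + (-35 + 0)**2 = -3 + (-35)**2 = -3 + 1225 = 1222)
sqrt(k + m) = sqrt(1255 + 1222) = sqrt(2477)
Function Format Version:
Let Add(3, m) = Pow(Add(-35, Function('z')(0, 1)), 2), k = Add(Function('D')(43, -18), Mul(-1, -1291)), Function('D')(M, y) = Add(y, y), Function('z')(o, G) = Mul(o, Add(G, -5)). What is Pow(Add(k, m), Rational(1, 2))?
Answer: Pow(2477, Rational(1, 2)) ≈ 49.769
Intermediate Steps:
Function('z')(o, G) = Mul(o, Add(-5, G))
Function('D')(M, y) = Mul(2, y)
k = 1255 (k = Add(Mul(2, -18), Mul(-1, -1291)) = Add(-36, 1291) = 1255)
m = 1222 (m = Add(-3, Pow(Add(-35, Mul(0, Add(-5, 1))), 2)) = Add(-3, Pow(Add(-35, Mul(0, -4)), 2)) = Add(-3, Pow(Add(-35, 0), 2)) = Add(-3, Pow(-35, 2)) = Add(-3, 1225) = 1222)
Pow(Add(k, m), Rational(1, 2)) = Pow(Add(1255, 1222), Rational(1, 2)) = Pow(2477, Rational(1, 2))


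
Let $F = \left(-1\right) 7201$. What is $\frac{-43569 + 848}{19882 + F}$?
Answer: $- \frac{42721}{12681} \approx -3.3689$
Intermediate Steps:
$F = -7201$
$\frac{-43569 + 848}{19882 + F} = \frac{-43569 + 848}{19882 - 7201} = - \frac{42721}{12681}$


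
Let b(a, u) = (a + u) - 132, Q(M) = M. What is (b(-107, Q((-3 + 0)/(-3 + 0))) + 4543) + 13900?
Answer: 18205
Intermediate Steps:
b(a, u) = -132 + a + u
(b(-107, Q((-3 + 0)/(-3 + 0))) + 4543) + 13900 = ((-132 - 107 + (-3 + 0)/(-3 + 0)) + 4543) + 13900 = ((-132 - 107 - 3/(-3)) + 4543) + 13900 = ((-132 - 107 - 3*(-⅓)) + 4543) + 13900 = ((-132 - 107 + 1) + 4543) + 13900 = (-238 + 4543) + 13900 = 4305 + 13900 = 18205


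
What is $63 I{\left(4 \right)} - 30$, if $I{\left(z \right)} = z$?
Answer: $222$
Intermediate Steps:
$63 I{\left(4 \right)} - 30 = 63 \cdot 4 - 30 = 252 - 30 = 222$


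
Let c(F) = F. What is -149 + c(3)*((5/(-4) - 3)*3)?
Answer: -749/4 ≈ -187.25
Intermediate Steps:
-149 + c(3)*((5/(-4) - 3)*3) = -149 + 3*((5/(-4) - 3)*3) = -149 + 3*((5*(-¼) - 3)*3) = -149 + 3*((-5/4 - 3)*3) = -149 + 3*(-17/4*3) = -149 + 3*(-51/4) = -149 - 153/4 = -749/4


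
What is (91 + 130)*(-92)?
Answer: -20332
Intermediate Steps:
(91 + 130)*(-92) = 221*(-92) = -20332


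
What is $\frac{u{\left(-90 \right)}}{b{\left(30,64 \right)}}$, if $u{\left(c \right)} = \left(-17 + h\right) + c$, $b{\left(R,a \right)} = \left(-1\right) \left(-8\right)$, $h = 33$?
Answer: $- \frac{37}{4} \approx -9.25$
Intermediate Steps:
$b{\left(R,a \right)} = 8$
$u{\left(c \right)} = 16 + c$ ($u{\left(c \right)} = \left(-17 + 33\right) + c = 16 + c$)
$\frac{u{\left(-90 \right)}}{b{\left(30,64 \right)}} = \frac{16 - 90}{8} = \left(-74\right) \frac{1}{8} = - \frac{37}{4}$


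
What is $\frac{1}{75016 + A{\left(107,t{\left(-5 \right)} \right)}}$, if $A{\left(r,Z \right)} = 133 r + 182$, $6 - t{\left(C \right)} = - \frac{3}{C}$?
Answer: $\frac{1}{89429} \approx 1.1182 \cdot 10^{-5}$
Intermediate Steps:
$t{\left(C \right)} = 6 + \frac{3}{C}$ ($t{\left(C \right)} = 6 - - \frac{3}{C} = 6 + \frac{3}{C}$)
$A{\left(r,Z \right)} = 182 + 133 r$
$\frac{1}{75016 + A{\left(107,t{\left(-5 \right)} \right)}} = \frac{1}{75016 + \left(182 + 133 \cdot 107\right)} = \frac{1}{75016 + \left(182 + 14231\right)} = \frac{1}{75016 + 14413} = \frac{1}{89429}$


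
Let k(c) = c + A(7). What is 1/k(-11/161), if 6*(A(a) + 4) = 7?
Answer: -966/2803 ≈ -0.34463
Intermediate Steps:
A(a) = -17/6 (A(a) = -4 + (1/6)*7 = -4 + 7/6 = -17/6)
k(c) = -17/6 + c (k(c) = c - 17/6 = -17/6 + c)
1/k(-11/161) = 1/(-17/6 - 11/161) = 1/(-2803/966) = -966/2803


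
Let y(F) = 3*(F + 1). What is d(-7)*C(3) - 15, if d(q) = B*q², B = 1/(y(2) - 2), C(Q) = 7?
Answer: 34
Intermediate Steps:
y(F) = 3 + 3*F (y(F) = 3*(1 + F) = 3 + 3*F)
B = ⅐ (B = 1/((3 + 3*2) - 2) = 1/((3 + 6) - 2) = 1/(9 - 2) = 1/7 = ⅐ ≈ 0.14286)
d(q) = q²/7
d(-7)*C(3) - 15 = ((⅐)*(-7)²)*7 - 15 = ((⅐)*49)*7 - 15 = 7*7 - 15 = 49 - 15 = 34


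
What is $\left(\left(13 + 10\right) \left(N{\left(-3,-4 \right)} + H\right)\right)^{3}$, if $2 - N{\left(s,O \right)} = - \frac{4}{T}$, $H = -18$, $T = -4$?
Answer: $-59776471$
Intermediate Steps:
$N{\left(s,O \right)} = 1$ ($N{\left(s,O \right)} = 2 - - \frac{4}{-4} = 2 - \left(-4\right) \left(- \frac{1}{4}\right) = 2 - 1 = 1$)
$\left(\left(13 + 10\right) \left(N{\left(-3,-4 \right)} + H\right)\right)^{3} = \left(\left(13 + 10\right) \left(1 - 18\right)\right)^{3} = \left(23 \left(-17\right)\right)^{3} = \left(-391\right)^{3} = -59776471$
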